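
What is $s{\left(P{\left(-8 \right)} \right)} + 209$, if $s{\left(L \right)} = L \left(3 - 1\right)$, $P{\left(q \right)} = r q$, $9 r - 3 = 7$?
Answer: $\frac{1721}{9} \approx 191.22$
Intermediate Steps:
$r = \frac{10}{9}$ ($r = \frac{1}{3} + \frac{1}{9} \cdot 7 = \frac{1}{3} + \frac{7}{9} = \frac{10}{9} \approx 1.1111$)
$P{\left(q \right)} = \frac{10 q}{9}$
$s{\left(L \right)} = 2 L$ ($s{\left(L \right)} = L 2 = 2 L$)
$s{\left(P{\left(-8 \right)} \right)} + 209 = 2 \cdot \frac{10}{9} \left(-8\right) + 209 = 2 \left(- \frac{80}{9}\right) + 209 = - \frac{160}{9} + 209 = \frac{1721}{9}$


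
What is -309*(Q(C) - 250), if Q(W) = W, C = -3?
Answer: 78177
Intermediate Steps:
-309*(Q(C) - 250) = -309*(-3 - 250) = -309*(-253) = 78177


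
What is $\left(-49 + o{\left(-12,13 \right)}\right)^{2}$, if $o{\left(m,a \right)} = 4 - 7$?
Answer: $2704$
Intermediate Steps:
$o{\left(m,a \right)} = -3$ ($o{\left(m,a \right)} = 4 - 7 = -3$)
$\left(-49 + o{\left(-12,13 \right)}\right)^{2} = \left(-49 - 3\right)^{2} = \left(-52\right)^{2} = 2704$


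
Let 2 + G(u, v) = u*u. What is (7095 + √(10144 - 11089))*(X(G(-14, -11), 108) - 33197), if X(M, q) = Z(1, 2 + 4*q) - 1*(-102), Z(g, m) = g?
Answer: -234801930 - 99282*I*√105 ≈ -2.348e+8 - 1.0173e+6*I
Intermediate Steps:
G(u, v) = -2 + u² (G(u, v) = -2 + u*u = -2 + u²)
X(M, q) = 103 (X(M, q) = 1 - 1*(-102) = 1 + 102 = 103)
(7095 + √(10144 - 11089))*(X(G(-14, -11), 108) - 33197) = (7095 + √(10144 - 11089))*(103 - 33197) = (7095 + √(-945))*(-33094) = (7095 + 3*I*√105)*(-33094) = -234801930 - 99282*I*√105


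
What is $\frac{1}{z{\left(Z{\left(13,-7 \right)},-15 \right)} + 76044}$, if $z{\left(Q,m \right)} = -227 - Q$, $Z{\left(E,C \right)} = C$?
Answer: $\frac{1}{75824} \approx 1.3188 \cdot 10^{-5}$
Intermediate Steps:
$\frac{1}{z{\left(Z{\left(13,-7 \right)},-15 \right)} + 76044} = \frac{1}{\left(-227 - -7\right) + 76044} = \frac{1}{\left(-227 + 7\right) + 76044} = \frac{1}{-220 + 76044} = \frac{1}{75824}$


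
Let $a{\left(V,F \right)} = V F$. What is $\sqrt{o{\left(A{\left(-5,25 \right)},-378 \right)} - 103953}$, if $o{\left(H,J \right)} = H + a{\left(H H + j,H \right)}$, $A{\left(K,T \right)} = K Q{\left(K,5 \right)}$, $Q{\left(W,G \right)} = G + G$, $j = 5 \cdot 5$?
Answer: $i \sqrt{230253} \approx 479.85 i$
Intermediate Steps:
$j = 25$
$Q{\left(W,G \right)} = 2 G$
$A{\left(K,T \right)} = 10 K$ ($A{\left(K,T \right)} = K 2 \cdot 5 = K 10 = 10 K$)
$a{\left(V,F \right)} = F V$
$o{\left(H,J \right)} = H + H \left(25 + H^{2}\right)$ ($o{\left(H,J \right)} = H + H \left(H H + 25\right) = H + H \left(H^{2} + 25\right) = H + H \left(25 + H^{2}\right)$)
$\sqrt{o{\left(A{\left(-5,25 \right)},-378 \right)} - 103953} = \sqrt{10 \left(-5\right) \left(26 + \left(10 \left(-5\right)\right)^{2}\right) - 103953} = \sqrt{- 50 \left(26 + \left(-50\right)^{2}\right) - 103953} = \sqrt{- 50 \left(26 + 2500\right) - 103953} = \sqrt{\left(-50\right) 2526 - 103953} = \sqrt{-126300 - 103953} = \sqrt{-230253} = i \sqrt{230253}$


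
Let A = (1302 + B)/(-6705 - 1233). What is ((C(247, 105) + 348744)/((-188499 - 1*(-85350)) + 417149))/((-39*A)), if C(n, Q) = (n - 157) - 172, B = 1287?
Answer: 76879971/880691500 ≈ 0.087295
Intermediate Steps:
A = -863/2646 (A = (1302 + 1287)/(-6705 - 1233) = 2589/(-7938) = 2589*(-1/7938) = -863/2646 ≈ -0.32615)
C(n, Q) = -329 + n (C(n, Q) = (-157 + n) - 172 = -329 + n)
((C(247, 105) + 348744)/((-188499 - 1*(-85350)) + 417149))/((-39*A)) = (((-329 + 247) + 348744)/((-188499 - 1*(-85350)) + 417149))/((-39*(-863/2646))) = ((-82 + 348744)/((-188499 + 85350) + 417149))/(11219/882) = (348662/(-103149 + 417149))*(882/11219) = (348662/314000)*(882/11219) = (348662*(1/314000))*(882/11219) = (174331/157000)*(882/11219) = 76879971/880691500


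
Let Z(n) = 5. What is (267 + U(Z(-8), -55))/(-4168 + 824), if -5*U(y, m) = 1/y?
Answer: -3337/41800 ≈ -0.079833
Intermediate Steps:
U(y, m) = -1/(5*y)
(267 + U(Z(-8), -55))/(-4168 + 824) = (267 - ⅕/5)/(-4168 + 824) = (267 - ⅕*⅕)/(-3344) = (267 - 1/25)*(-1/3344) = (6674/25)*(-1/3344) = -3337/41800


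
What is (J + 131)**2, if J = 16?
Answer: 21609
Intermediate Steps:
(J + 131)**2 = (16 + 131)**2 = 147**2 = 21609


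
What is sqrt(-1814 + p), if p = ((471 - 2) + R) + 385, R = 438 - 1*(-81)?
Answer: 21*I ≈ 21.0*I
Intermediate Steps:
R = 519 (R = 438 + 81 = 519)
p = 1373 (p = ((471 - 2) + 519) + 385 = (469 + 519) + 385 = 988 + 385 = 1373)
sqrt(-1814 + p) = sqrt(-1814 + 1373) = sqrt(-441) = 21*I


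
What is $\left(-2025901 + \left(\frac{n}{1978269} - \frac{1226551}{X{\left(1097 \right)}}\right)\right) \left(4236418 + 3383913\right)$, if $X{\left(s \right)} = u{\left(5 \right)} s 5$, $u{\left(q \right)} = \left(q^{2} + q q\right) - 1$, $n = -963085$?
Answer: $- \frac{8208261710033554309084099}{531689467785} \approx -1.5438 \cdot 10^{13}$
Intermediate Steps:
$u{\left(q \right)} = -1 + 2 q^{2}$ ($u{\left(q \right)} = \left(q^{2} + q^{2}\right) - 1 = 2 q^{2} - 1 = -1 + 2 q^{2}$)
$X{\left(s \right)} = 245 s$ ($X{\left(s \right)} = \left(-1 + 2 \cdot 5^{2}\right) s 5 = \left(-1 + 2 \cdot 25\right) s 5 = \left(-1 + 50\right) s 5 = 49 s 5 = 245 s$)
$\left(-2025901 + \left(\frac{n}{1978269} - \frac{1226551}{X{\left(1097 \right)}}\right)\right) \left(4236418 + 3383913\right) = \left(-2025901 - \left(\frac{963085}{1978269} + \frac{1226551}{268765}\right)\right) \left(4236418 + 3383913\right) = \left(-2025901 - \left(\frac{963085}{1978269} + \frac{1226551}{268765}\right)\right) 7620331 = \left(-2025901 - \frac{2685291360244}{531689467785}\right) 7620331 = \left(- \frac{1077152909766459529}{531689467785}\right) 7620331 = - \frac{8208261710033554309084099}{531689467785}$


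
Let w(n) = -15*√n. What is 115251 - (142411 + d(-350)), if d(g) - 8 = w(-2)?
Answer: -27168 + 15*I*√2 ≈ -27168.0 + 21.213*I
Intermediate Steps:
d(g) = 8 - 15*I*√2
115251 - (142411 + d(-350)) = 115251 - (142411 + (8 - 15*I*√2)) = 115251 - (142419 - 15*I*√2) = 115251 + (-142419 + 15*I*√2) = -27168 + 15*I*√2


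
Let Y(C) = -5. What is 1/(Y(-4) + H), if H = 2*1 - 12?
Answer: -1/15 ≈ -0.066667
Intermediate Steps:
H = -10 (H = 2 - 12 = -10)
1/(Y(-4) + H) = 1/(-5 - 10) = 1/(-15) = -1/15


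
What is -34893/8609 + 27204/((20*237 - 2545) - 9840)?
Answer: -500956221/65815805 ≈ -7.6115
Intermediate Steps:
-34893/8609 + 27204/((20*237 - 2545) - 9840) = -34893*1/8609 + 27204/((4740 - 2545) - 9840) = -34893/8609 + 27204/(2195 - 9840) = -34893/8609 + 27204/(-7645) = -34893/8609 + 27204*(-1/7645) = -34893/8609 - 27204/7645 = -500956221/65815805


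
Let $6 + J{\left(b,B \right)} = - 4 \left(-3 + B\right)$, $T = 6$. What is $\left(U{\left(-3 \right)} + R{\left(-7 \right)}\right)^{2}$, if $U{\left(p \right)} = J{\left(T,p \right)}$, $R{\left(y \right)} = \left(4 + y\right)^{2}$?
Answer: $729$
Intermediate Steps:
$J{\left(b,B \right)} = 6 - 4 B$ ($J{\left(b,B \right)} = -6 - 4 \left(-3 + B\right) = -6 - \left(-12 + 4 B\right) = 6 - 4 B$)
$U{\left(p \right)} = 6 - 4 p$
$\left(U{\left(-3 \right)} + R{\left(-7 \right)}\right)^{2} = \left(\left(6 - -12\right) + \left(4 - 7\right)^{2}\right)^{2} = \left(\left(6 + 12\right) + \left(-3\right)^{2}\right)^{2} = \left(18 + 9\right)^{2} = 27^{2} = 729$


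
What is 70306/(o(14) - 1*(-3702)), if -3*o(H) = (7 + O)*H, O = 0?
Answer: 105459/5504 ≈ 19.160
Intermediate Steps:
o(H) = -7*H/3 (o(H) = -(7 + 0)*H/3 = -7*H/3)
70306/(o(14) - 1*(-3702)) = 70306/(-7/3*14 - 1*(-3702)) = 70306/(-98/3 + 3702) = 70306/(11008/3) = 70306*(3/11008) = 105459/5504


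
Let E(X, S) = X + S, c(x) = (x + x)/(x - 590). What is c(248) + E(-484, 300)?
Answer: -31712/171 ≈ -185.45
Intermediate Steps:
c(x) = 2*x/(-590 + x) (c(x) = (2*x)/(-590 + x) = 2*x/(-590 + x))
E(X, S) = S + X
c(248) + E(-484, 300) = 2*248/(-590 + 248) + (300 - 484) = 2*248/(-342) - 184 = 2*248*(-1/342) - 184 = -248/171 - 184 = -31712/171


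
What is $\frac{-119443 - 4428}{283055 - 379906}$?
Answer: $\frac{123871}{96851} \approx 1.279$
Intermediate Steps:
$\frac{-119443 - 4428}{283055 - 379906} = - \frac{123871}{-96851} = \left(-123871\right) \left(- \frac{1}{96851}\right) = \frac{123871}{96851}$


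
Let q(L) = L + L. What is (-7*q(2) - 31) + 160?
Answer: 101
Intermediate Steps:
q(L) = 2*L
(-7*q(2) - 31) + 160 = (-14*2 - 31) + 160 = (-7*4 - 31) + 160 = (-28 - 31) + 160 = -59 + 160 = 101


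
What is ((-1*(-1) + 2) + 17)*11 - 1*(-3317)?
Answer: 3537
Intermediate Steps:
((-1*(-1) + 2) + 17)*11 - 1*(-3317) = ((1 + 2) + 17)*11 + 3317 = (3 + 17)*11 + 3317 = 20*11 + 3317 = 220 + 3317 = 3537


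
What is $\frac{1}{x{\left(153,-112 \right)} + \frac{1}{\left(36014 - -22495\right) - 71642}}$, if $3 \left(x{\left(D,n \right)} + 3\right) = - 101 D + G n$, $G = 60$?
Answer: $- \frac{13133}{97105403} \approx -0.00013524$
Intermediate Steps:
$x{\left(D,n \right)} = -3 + 20 n - \frac{101 D}{3}$ ($x{\left(D,n \right)} = -3 + \frac{- 101 D + 60 n}{3} = -3 - \left(- 20 n + \frac{101 D}{3}\right) = -3 + 20 n - \frac{101 D}{3}$)
$\frac{1}{x{\left(153,-112 \right)} + \frac{1}{\left(36014 - -22495\right) - 71642}} = \frac{1}{\left(-3 + 20 \left(-112\right) - 5151\right) + \frac{1}{\left(36014 - -22495\right) - 71642}} = \frac{1}{\left(-3 - 2240 - 5151\right) + \frac{1}{\left(36014 + 22495\right) - 71642}} = \frac{1}{-7394 + \frac{1}{58509 - 71642}} = \frac{1}{-7394 + \frac{1}{-13133}} = \frac{1}{-7394 - \frac{1}{13133}} = \frac{1}{- \frac{97105403}{13133}} = - \frac{13133}{97105403}$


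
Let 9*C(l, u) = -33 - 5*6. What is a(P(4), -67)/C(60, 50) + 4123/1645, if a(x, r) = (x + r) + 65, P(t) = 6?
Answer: 3183/1645 ≈ 1.9350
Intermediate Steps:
C(l, u) = -7 (C(l, u) = (-33 - 5*6)/9 = (-33 - 30)/9 = (⅑)*(-63) = -7)
a(x, r) = 65 + r + x (a(x, r) = (r + x) + 65 = 65 + r + x)
a(P(4), -67)/C(60, 50) + 4123/1645 = (65 - 67 + 6)/(-7) + 4123/1645 = 4*(-⅐) + 4123*(1/1645) = -4/7 + 589/235 = 3183/1645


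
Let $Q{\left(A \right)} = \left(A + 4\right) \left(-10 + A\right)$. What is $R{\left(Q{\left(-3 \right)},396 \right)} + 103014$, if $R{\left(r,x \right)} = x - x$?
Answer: $103014$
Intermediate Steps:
$Q{\left(A \right)} = \left(-10 + A\right) \left(4 + A\right)$ ($Q{\left(A \right)} = \left(4 + A\right) \left(-10 + A\right) = \left(-10 + A\right) \left(4 + A\right)$)
$R{\left(r,x \right)} = 0$
$R{\left(Q{\left(-3 \right)},396 \right)} + 103014 = 0 + 103014 = 103014$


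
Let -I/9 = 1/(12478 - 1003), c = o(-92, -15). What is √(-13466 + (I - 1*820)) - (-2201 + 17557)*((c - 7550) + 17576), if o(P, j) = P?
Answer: -152546504 + 13*I*√5496729/255 ≈ -1.5255e+8 + 119.52*I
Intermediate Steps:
c = -92
I = -1/1275 (I = -9/(12478 - 1003) = -9/11475 = -9*1/11475 = -1/1275 ≈ -0.00078431)
√(-13466 + (I - 1*820)) - (-2201 + 17557)*((c - 7550) + 17576) = √(-13466 + (-1/1275 - 1*820)) - (-2201 + 17557)*((-92 - 7550) + 17576) = √(-13466 + (-1/1275 - 820)) - 15356*(-7642 + 17576) = √(-13466 - 1045501/1275) - 15356*9934 = √(-18214651/1275) - 1*152546504 = 13*I*√5496729/255 - 152546504 = -152546504 + 13*I*√5496729/255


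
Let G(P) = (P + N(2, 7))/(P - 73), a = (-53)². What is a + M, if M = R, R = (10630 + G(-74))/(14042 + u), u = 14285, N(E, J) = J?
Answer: 11698432498/4164069 ≈ 2809.4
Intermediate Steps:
a = 2809
G(P) = (7 + P)/(-73 + P) (G(P) = (P + 7)/(P - 73) = (7 + P)/(-73 + P))
R = 1562677/4164069 (R = (10630 + (7 - 74)/(-73 - 74))/(14042 + 14285) = (10630 - 67/(-147))/28327 = (10630 - 1/147*(-67))*(1/28327) = (10630 + 67/147)*(1/28327) = (1562677/147)*(1/28327) = 1562677/4164069 ≈ 0.37528)
M = 1562677/4164069 ≈ 0.37528
a + M = 2809 + 1562677/4164069 = 11698432498/4164069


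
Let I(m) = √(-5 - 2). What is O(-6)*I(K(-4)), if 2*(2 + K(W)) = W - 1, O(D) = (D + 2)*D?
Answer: 24*I*√7 ≈ 63.498*I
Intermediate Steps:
O(D) = D*(2 + D) (O(D) = (2 + D)*D = D*(2 + D))
K(W) = -5/2 + W/2 (K(W) = -2 + (W - 1)/2 = -2 + (-1 + W)/2 = -2 + (-½ + W/2) = -5/2 + W/2)
I(m) = I*√7 (I(m) = √(-7) = I*√7)
O(-6)*I(K(-4)) = (-6*(2 - 6))*(I*√7) = (-6*(-4))*(I*√7) = 24*(I*√7) = 24*I*√7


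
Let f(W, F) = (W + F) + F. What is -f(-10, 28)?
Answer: -46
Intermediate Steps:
f(W, F) = W + 2*F (f(W, F) = (F + W) + F = W + 2*F)
-f(-10, 28) = -(-10 + 2*28) = -(-10 + 56) = -1*46 = -46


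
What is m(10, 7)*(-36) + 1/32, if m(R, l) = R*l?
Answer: -80639/32 ≈ -2520.0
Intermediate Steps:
m(10, 7)*(-36) + 1/32 = (10*7)*(-36) + 1/32 = 70*(-36) + 1/32 = -2520 + 1/32 = -80639/32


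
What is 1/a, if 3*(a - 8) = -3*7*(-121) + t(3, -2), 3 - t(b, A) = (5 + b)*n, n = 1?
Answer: 3/2560 ≈ 0.0011719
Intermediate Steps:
t(b, A) = -2 - b (t(b, A) = 3 - (5 + b) = 3 + (-5 - b) = -2 - b)
a = 2560/3 (a = 8 + (-3*7*(-121) + (-2 - 1*3))/3 = 8 + (-21*(-121) + (-2 - 3))/3 = 8 + (2541 - 5)/3 = 8 + (⅓)*2536 = 8 + 2536/3 = 2560/3 ≈ 853.33)
1/a = 1/(2560/3) = 3/2560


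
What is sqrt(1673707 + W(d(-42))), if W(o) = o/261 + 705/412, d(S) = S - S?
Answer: 11*sqrt(586987627)/206 ≈ 1293.7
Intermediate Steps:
d(S) = 0
W(o) = 705/412 + o/261 (W(o) = o*(1/261) + 705*(1/412) = o/261 + 705/412 = 705/412 + o/261)
sqrt(1673707 + W(d(-42))) = sqrt(1673707 + (705/412 + (1/261)*0)) = sqrt(1673707 + (705/412 + 0)) = sqrt(1673707 + 705/412) = sqrt(689567989/412) = 11*sqrt(586987627)/206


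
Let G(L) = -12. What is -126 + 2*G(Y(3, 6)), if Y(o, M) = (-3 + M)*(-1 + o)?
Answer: -150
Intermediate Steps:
Y(o, M) = (-1 + o)*(-3 + M)
-126 + 2*G(Y(3, 6)) = -126 + 2*(-12) = -126 - 24 = -150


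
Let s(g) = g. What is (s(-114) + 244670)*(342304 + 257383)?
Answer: 146657053972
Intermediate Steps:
(s(-114) + 244670)*(342304 + 257383) = (-114 + 244670)*(342304 + 257383) = 244556*599687 = 146657053972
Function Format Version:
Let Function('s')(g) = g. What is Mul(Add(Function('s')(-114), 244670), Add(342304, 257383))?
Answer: 146657053972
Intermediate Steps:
Mul(Add(Function('s')(-114), 244670), Add(342304, 257383)) = Mul(Add(-114, 244670), Add(342304, 257383)) = Mul(244556, 599687) = 146657053972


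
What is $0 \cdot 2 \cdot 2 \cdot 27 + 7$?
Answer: $7$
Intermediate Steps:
$0 \cdot 2 \cdot 2 \cdot 27 + 7 = 0 \cdot 2 \cdot 27 + 7 = 0 \cdot 27 + 7 = 0 + 7 = 7$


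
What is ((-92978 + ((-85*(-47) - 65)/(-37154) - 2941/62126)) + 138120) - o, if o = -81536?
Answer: 146200765507409/1154114702 ≈ 1.2668e+5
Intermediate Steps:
((-92978 + ((-85*(-47) - 65)/(-37154) - 2941/62126)) + 138120) - o = ((-92978 + ((-85*(-47) - 65)/(-37154) - 2941/62126)) + 138120) - 1*(-81536) = ((-92978 + ((3995 - 65)*(-1/37154) - 2941*1/62126)) + 138120) + 81536 = ((-92978 + (3930*(-1/37154) - 2941/62126)) + 138120) + 81536 = ((-92978 + (-1965/18577 - 2941/62126)) + 138120) + 81536 = ((-92978 - 176712547/1154114702) + 138120) + 81536 = (-107307453475103/1154114702 + 138120) + 81536 = 52098869165137/1154114702 + 81536 = 146200765507409/1154114702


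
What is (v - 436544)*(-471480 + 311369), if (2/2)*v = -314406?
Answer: 120235355450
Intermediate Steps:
v = -314406
(v - 436544)*(-471480 + 311369) = (-314406 - 436544)*(-471480 + 311369) = -750950*(-160111) = 120235355450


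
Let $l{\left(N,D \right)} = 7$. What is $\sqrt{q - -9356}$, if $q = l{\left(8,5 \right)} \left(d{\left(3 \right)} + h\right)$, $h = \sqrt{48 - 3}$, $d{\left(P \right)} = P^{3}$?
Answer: $\sqrt{9545 + 21 \sqrt{5}} \approx 97.938$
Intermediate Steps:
$h = 3 \sqrt{5}$ ($h = \sqrt{45} = 3 \sqrt{5} \approx 6.7082$)
$q = 189 + 21 \sqrt{5}$ ($q = 7 \left(3^{3} + 3 \sqrt{5}\right) = 7 \left(27 + 3 \sqrt{5}\right) = 189 + 21 \sqrt{5} \approx 235.96$)
$\sqrt{q - -9356} = \sqrt{\left(189 + 21 \sqrt{5}\right) - -9356} = \sqrt{\left(189 + 21 \sqrt{5}\right) + 9356} = \sqrt{9545 + 21 \sqrt{5}}$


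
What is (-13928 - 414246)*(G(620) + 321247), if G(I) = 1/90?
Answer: -6189732798097/45 ≈ -1.3755e+11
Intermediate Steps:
G(I) = 1/90
(-13928 - 414246)*(G(620) + 321247) = (-13928 - 414246)*(1/90 + 321247) = -428174*28912231/90 = -6189732798097/45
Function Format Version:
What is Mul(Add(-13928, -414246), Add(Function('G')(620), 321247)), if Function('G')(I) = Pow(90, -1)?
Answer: Rational(-6189732798097, 45) ≈ -1.3755e+11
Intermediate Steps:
Function('G')(I) = Rational(1, 90)
Mul(Add(-13928, -414246), Add(Function('G')(620), 321247)) = Mul(Add(-13928, -414246), Add(Rational(1, 90), 321247)) = Mul(-428174, Rational(28912231, 90)) = Rational(-6189732798097, 45)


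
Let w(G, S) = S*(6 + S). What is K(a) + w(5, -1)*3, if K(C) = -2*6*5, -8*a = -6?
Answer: -75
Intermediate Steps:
a = ¾ (a = -⅛*(-6) = ¾ ≈ 0.75000)
K(C) = -60 (K(C) = -12*5 = -60)
K(a) + w(5, -1)*3 = -60 - (6 - 1)*3 = -60 - 1*5*3 = -60 - 5*3 = -60 - 15 = -75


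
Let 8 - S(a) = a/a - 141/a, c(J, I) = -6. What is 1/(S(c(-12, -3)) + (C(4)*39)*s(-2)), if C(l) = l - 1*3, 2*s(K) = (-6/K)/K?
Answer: -4/183 ≈ -0.021858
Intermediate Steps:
S(a) = 7 + 141/a (S(a) = 8 - (a/a - 141/a) = 8 - (1 - 141/a) = 8 + (-1 + 141/a) = 7 + 141/a)
s(K) = -3/K**2 (s(K) = ((-6/K)/K)/2 = (-6/K**2)/2 = -3/K**2)
C(l) = -3 + l (C(l) = l - 3 = -3 + l)
1/(S(c(-12, -3)) + (C(4)*39)*s(-2)) = 1/((7 + 141/(-6)) + ((-3 + 4)*39)*(-3/(-2)**2)) = 1/((7 + 141*(-1/6)) + (1*39)*(-3*1/4)) = 1/((7 - 47/2) + 39*(-3/4)) = 1/(-33/2 - 117/4) = 1/(-183/4) = -4/183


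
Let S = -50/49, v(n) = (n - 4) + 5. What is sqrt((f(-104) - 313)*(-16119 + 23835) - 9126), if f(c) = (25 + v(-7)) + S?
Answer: I*sqrt(111989670)/7 ≈ 1511.8*I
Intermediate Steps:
v(n) = 1 + n (v(n) = (-4 + n) + 5 = 1 + n)
S = -50/49 (S = -50*1/49 = -50/49 ≈ -1.0204)
f(c) = 881/49 (f(c) = (25 + (1 - 7)) - 50/49 = (25 - 6) - 50/49 = 19 - 50/49 = 881/49)
sqrt((f(-104) - 313)*(-16119 + 23835) - 9126) = sqrt((881/49 - 313)*(-16119 + 23835) - 9126) = sqrt(-14456/49*7716 - 9126) = sqrt(-111542496/49 - 9126) = sqrt(-111989670/49) = I*sqrt(111989670)/7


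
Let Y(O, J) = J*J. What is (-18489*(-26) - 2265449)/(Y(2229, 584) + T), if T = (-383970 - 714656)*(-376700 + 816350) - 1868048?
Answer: 1784735/483012447892 ≈ 3.6950e-6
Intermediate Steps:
Y(O, J) = J²
T = -483012788948 (T = -1098626*439650 - 1868048 = -483010920900 - 1868048 = -483012788948)
(-18489*(-26) - 2265449)/(Y(2229, 584) + T) = (-18489*(-26) - 2265449)/(584² - 483012788948) = (480714 - 2265449)/(341056 - 483012788948) = -1784735/(-483012447892) = -1784735*(-1/483012447892) = 1784735/483012447892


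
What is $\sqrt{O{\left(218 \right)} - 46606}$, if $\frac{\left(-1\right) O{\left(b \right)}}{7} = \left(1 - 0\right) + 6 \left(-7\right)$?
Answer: $i \sqrt{46319} \approx 215.22 i$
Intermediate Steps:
$O{\left(b \right)} = 287$ ($O{\left(b \right)} = - 7 \left(\left(1 - 0\right) + 6 \left(-7\right)\right) = - 7 \left(\left(1 + 0\right) - 42\right) = - 7 \left(1 - 42\right) = \left(-7\right) \left(-41\right) = 287$)
$\sqrt{O{\left(218 \right)} - 46606} = \sqrt{287 - 46606} = \sqrt{-46319} = i \sqrt{46319}$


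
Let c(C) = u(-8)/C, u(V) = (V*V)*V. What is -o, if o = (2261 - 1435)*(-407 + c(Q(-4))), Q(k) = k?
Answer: 230454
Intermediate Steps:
u(V) = V³ (u(V) = V²*V = V³)
c(C) = -512/C (c(C) = (-8)³/C = -512/C)
o = -230454 (o = (2261 - 1435)*(-407 - 512/(-4)) = 826*(-407 - 512*(-¼)) = 826*(-407 + 128) = 826*(-279) = -230454)
-o = -1*(-230454) = 230454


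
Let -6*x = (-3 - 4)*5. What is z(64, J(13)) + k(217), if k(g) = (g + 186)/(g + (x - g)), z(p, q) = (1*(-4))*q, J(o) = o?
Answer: 598/35 ≈ 17.086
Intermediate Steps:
x = 35/6 (x = -(-3 - 4)*5/6 = -(-7)*5/6 = -1/6*(-35) = 35/6 ≈ 5.8333)
z(p, q) = -4*q
k(g) = 1116/35 + 6*g/35 (k(g) = (g + 186)/(g + (35/6 - g)) = (186 + g)/(35/6) = (186 + g)*(6/35) = 1116/35 + 6*g/35)
z(64, J(13)) + k(217) = -4*13 + (1116/35 + (6/35)*217) = -52 + (1116/35 + 186/5) = -52 + 2418/35 = 598/35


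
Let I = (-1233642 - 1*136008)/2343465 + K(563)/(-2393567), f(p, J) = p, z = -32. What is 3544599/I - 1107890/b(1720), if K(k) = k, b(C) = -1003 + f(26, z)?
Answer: -1294771801950285740401/213615735924071 ≈ -6.0612e+6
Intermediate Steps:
b(C) = -977 (b(C) = -1003 + 26 = -977)
I = -218644560823/373949365977 (I = (-1233642 - 1*136008)/2343465 + 563/(-2393567) = (-1233642 - 136008)*(1/2343465) + 563*(-1/2393567) = -1369650*1/2343465 - 563/2393567 = -91310/156231 - 563/2393567 = -218644560823/373949365977 ≈ -0.58469)
3544599/I - 1107890/b(1720) = 3544599/(-218644560823/373949365977) - 1107890/(-977) = 3544599*(-373949365977/218644560823) - 1107890*(-1/977) = -1325500548692708223/218644560823 + 1107890/977 = -1294771801950285740401/213615735924071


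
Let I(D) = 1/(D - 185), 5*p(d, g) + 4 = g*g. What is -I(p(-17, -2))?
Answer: 1/185 ≈ 0.0054054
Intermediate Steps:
p(d, g) = -⅘ + g²/5 (p(d, g) = -⅘ + (g*g)/5 = -⅘ + g²/5)
I(D) = 1/(-185 + D)
-I(p(-17, -2)) = -1/(-185 + (-⅘ + (⅕)*(-2)²)) = -1/(-185 + (-⅘ + (⅕)*4)) = -1/(-185 + (-⅘ + ⅘)) = -1/(-185 + 0) = -1/(-185) = -1*(-1/185) = 1/185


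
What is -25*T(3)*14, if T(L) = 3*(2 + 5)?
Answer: -7350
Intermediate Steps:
T(L) = 21 (T(L) = 3*7 = 21)
-25*T(3)*14 = -25*21*14 = -525*14 = -7350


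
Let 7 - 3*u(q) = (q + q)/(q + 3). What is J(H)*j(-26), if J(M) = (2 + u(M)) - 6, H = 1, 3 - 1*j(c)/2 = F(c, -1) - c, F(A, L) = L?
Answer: 242/3 ≈ 80.667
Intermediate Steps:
u(q) = 7/3 - 2*q/(3*(3 + q)) (u(q) = 7/3 - (q + q)/(3*(q + 3)) = 7/3 - 2*q/(3*(3 + q)))
j(c) = 8 + 2*c (j(c) = 6 - 2*(-1 - c) = 6 + (2 + 2*c) = 8 + 2*c)
J(M) = -4 + (21 + 5*M)/(3*(3 + M)) (J(M) = (2 + (21 + 5*M)/(3*(3 + M))) - 6 = -4 + (21 + 5*M)/(3*(3 + M)))
J(H)*j(-26) = ((-15 - 7*1)/(3*(3 + 1)))*(8 + 2*(-26)) = ((⅓)*(-15 - 7)/4)*(8 - 52) = ((⅓)*(¼)*(-22))*(-44) = -11/6*(-44) = 242/3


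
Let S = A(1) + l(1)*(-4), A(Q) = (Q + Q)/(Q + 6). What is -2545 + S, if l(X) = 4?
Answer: -17925/7 ≈ -2560.7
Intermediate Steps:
A(Q) = 2*Q/(6 + Q) (A(Q) = (2*Q)/(6 + Q) = 2*Q/(6 + Q))
S = -110/7 (S = 2*1/(6 + 1) + 4*(-4) = 2*1/7 - 16 = 2*1*(1/7) - 16 = 2/7 - 16 = -110/7 ≈ -15.714)
-2545 + S = -2545 - 110/7 = -17925/7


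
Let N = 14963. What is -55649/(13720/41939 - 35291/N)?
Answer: 34921598218793/1274776889 ≈ 27394.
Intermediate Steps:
-55649/(13720/41939 - 35291/N) = -55649/(13720/41939 - 35291/14963) = -55649/(-1274776889/627533257) = -55649*(-627533257/1274776889) = 34921598218793/1274776889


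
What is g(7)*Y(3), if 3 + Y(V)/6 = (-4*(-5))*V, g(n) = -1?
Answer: -342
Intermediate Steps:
Y(V) = -18 + 120*V (Y(V) = -18 + 6*((-4*(-5))*V) = -18 + 6*(20*V) = -18 + 120*V)
g(7)*Y(3) = -(-18 + 120*3) = -(-18 + 360) = -1*342 = -342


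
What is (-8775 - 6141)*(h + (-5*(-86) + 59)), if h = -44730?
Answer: 659898756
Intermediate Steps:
(-8775 - 6141)*(h + (-5*(-86) + 59)) = (-8775 - 6141)*(-44730 + (-5*(-86) + 59)) = -14916*(-44730 + (430 + 59)) = -14916*(-44730 + 489) = -14916*(-44241) = 659898756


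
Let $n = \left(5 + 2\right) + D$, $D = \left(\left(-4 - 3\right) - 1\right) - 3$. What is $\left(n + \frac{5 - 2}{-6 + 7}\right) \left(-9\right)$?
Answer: $9$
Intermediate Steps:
$D = -11$ ($D = \left(-7 - 1\right) - 3 = -8 - 3 = -11$)
$n = -4$ ($n = \left(5 + 2\right) - 11 = 7 - 11 = -4$)
$\left(n + \frac{5 - 2}{-6 + 7}\right) \left(-9\right) = \left(-4 + \frac{5 - 2}{-6 + 7}\right) \left(-9\right) = \left(-4 + \frac{3}{1}\right) \left(-9\right) = \left(-4 + 3 \cdot 1\right) \left(-9\right) = \left(-4 + 3\right) \left(-9\right) = \left(-1\right) \left(-9\right) = 9$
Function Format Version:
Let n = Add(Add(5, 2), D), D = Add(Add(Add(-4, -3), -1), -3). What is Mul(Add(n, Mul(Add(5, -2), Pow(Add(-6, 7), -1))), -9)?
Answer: 9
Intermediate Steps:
D = -11 (D = Add(Add(-7, -1), -3) = Add(-8, -3) = -11)
n = -4 (n = Add(Add(5, 2), -11) = Add(7, -11) = -4)
Mul(Add(n, Mul(Add(5, -2), Pow(Add(-6, 7), -1))), -9) = Mul(Add(-4, Mul(Add(5, -2), Pow(Add(-6, 7), -1))), -9) = Mul(Add(-4, Mul(3, Pow(1, -1))), -9) = Mul(Add(-4, Mul(3, 1)), -9) = Mul(Add(-4, 3), -9) = Mul(-1, -9) = 9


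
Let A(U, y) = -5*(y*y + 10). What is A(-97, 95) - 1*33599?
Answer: -78774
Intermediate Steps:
A(U, y) = -50 - 5*y**2 (A(U, y) = -5*(y**2 + 10) = -5*(10 + y**2) = -50 - 5*y**2)
A(-97, 95) - 1*33599 = (-50 - 5*95**2) - 1*33599 = (-50 - 5*9025) - 33599 = (-50 - 45125) - 33599 = -45175 - 33599 = -78774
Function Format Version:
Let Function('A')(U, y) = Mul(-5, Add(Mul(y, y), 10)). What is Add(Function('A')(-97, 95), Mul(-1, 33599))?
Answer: -78774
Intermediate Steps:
Function('A')(U, y) = Add(-50, Mul(-5, Pow(y, 2))) (Function('A')(U, y) = Mul(-5, Add(Pow(y, 2), 10)) = Mul(-5, Add(10, Pow(y, 2))) = Add(-50, Mul(-5, Pow(y, 2))))
Add(Function('A')(-97, 95), Mul(-1, 33599)) = Add(Add(-50, Mul(-5, Pow(95, 2))), Mul(-1, 33599)) = Add(Add(-50, Mul(-5, 9025)), -33599) = Add(Add(-50, -45125), -33599) = Add(-45175, -33599) = -78774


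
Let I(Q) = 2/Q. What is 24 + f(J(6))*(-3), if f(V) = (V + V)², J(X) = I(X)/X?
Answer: 647/27 ≈ 23.963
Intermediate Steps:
J(X) = 2/X² (J(X) = (2/X)/X = 2/X²)
f(V) = 4*V² (f(V) = (2*V)² = 4*V²)
24 + f(J(6))*(-3) = 24 + (4*(2/6²)²)*(-3) = 24 + (4*(2*(1/36))²)*(-3) = 24 + (4*(1/18)²)*(-3) = 24 + (4*(1/324))*(-3) = 24 + (1/81)*(-3) = 24 - 1/27 = 647/27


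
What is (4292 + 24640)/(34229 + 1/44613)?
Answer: 645371658/763529189 ≈ 0.84525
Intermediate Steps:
(4292 + 24640)/(34229 + 1/44613) = 28932/(34229 + 1/44613) = 28932/(1527058378/44613) = 28932*(44613/1527058378) = 645371658/763529189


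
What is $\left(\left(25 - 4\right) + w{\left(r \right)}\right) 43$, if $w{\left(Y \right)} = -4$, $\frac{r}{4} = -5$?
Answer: $731$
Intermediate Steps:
$r = -20$ ($r = 4 \left(-5\right) = -20$)
$\left(\left(25 - 4\right) + w{\left(r \right)}\right) 43 = \left(\left(25 - 4\right) - 4\right) 43 = \left(21 - 4\right) 43 = 17 \cdot 43 = 731$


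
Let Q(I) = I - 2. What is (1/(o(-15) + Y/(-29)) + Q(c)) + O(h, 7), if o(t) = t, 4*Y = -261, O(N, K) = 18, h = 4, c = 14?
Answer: 1526/51 ≈ 29.922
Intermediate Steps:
Y = -261/4 (Y = (¼)*(-261) = -261/4 ≈ -65.250)
Q(I) = -2 + I
(1/(o(-15) + Y/(-29)) + Q(c)) + O(h, 7) = (1/(-15 - 261/4/(-29)) + (-2 + 14)) + 18 = (1/(-15 - 261/4*(-1/29)) + 12) + 18 = (1/(-15 + 9/4) + 12) + 18 = (1/(-51/4) + 12) + 18 = (-4/51 + 12) + 18 = 608/51 + 18 = 1526/51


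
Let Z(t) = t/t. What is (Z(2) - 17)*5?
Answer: -80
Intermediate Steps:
Z(t) = 1
(Z(2) - 17)*5 = (1 - 17)*5 = -16*5 = -80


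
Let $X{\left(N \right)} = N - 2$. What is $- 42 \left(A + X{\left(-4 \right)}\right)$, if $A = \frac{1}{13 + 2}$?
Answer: $\frac{1246}{5} \approx 249.2$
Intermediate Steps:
$X{\left(N \right)} = -2 + N$
$A = \frac{1}{15} \approx 0.066667$
$- 42 \left(A + X{\left(-4 \right)}\right) = - 42 \left(\frac{1}{15} - 6\right) = \left(-42\right) \left(- \frac{89}{15}\right) = \frac{1246}{5}$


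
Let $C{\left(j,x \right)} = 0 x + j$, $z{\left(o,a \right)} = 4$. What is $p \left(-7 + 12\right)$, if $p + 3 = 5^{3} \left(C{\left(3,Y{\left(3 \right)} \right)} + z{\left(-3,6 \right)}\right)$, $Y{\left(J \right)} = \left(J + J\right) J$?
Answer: $4360$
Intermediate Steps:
$Y{\left(J \right)} = 2 J^{2}$ ($Y{\left(J \right)} = 2 J J = 2 J^{2}$)
$C{\left(j,x \right)} = j$ ($C{\left(j,x \right)} = 0 + j = j$)
$p = 872$ ($p = -3 + 5^{3} \left(3 + 4\right) = -3 + 125 \cdot 7 = -3 + 875 = 872$)
$p \left(-7 + 12\right) = 872 \left(-7 + 12\right) = 872 \cdot 5 = 4360$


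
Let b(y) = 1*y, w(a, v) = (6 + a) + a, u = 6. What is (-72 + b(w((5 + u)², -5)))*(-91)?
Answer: -16016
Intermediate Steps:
w(a, v) = 6 + 2*a
b(y) = y
(-72 + b(w((5 + u)², -5)))*(-91) = (-72 + (6 + 2*(5 + 6)²))*(-91) = (-72 + (6 + 2*11²))*(-91) = (-72 + (6 + 2*121))*(-91) = (-72 + (6 + 242))*(-91) = (-72 + 248)*(-91) = 176*(-91) = -16016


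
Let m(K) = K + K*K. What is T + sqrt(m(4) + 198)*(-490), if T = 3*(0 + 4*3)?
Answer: 36 - 490*sqrt(218) ≈ -7198.8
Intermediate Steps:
m(K) = K + K**2
T = 36 (T = 3*(0 + 12) = 3*12 = 36)
T + sqrt(m(4) + 198)*(-490) = 36 + sqrt(4*(1 + 4) + 198)*(-490) = 36 + sqrt(4*5 + 198)*(-490) = 36 + sqrt(20 + 198)*(-490) = 36 + sqrt(218)*(-490) = 36 - 490*sqrt(218)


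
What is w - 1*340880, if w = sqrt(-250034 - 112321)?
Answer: -340880 + 7*I*sqrt(7395) ≈ -3.4088e+5 + 601.96*I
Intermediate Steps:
w = 7*I*sqrt(7395) (w = sqrt(-362355) = 7*I*sqrt(7395) ≈ 601.96*I)
w - 1*340880 = 7*I*sqrt(7395) - 1*340880 = 7*I*sqrt(7395) - 340880 = -340880 + 7*I*sqrt(7395)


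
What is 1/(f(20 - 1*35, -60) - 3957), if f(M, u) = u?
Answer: -1/4017 ≈ -0.00024894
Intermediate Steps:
1/(f(20 - 1*35, -60) - 3957) = 1/(-60 - 3957) = 1/(-4017) = -1/4017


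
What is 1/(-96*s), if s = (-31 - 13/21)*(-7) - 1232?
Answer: 1/97024 ≈ 1.0307e-5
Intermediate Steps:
s = -3032/3 (s = (-31 - 13*1/21)*(-7) - 1232 = (-31 - 13/21)*(-7) - 1232 = -664/21*(-7) - 1232 = 664/3 - 1232 = -3032/3 ≈ -1010.7)
1/(-96*s) = 1/(-96*(-3032/3)) = 1/97024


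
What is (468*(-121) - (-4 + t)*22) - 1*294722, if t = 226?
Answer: -356234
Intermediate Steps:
(468*(-121) - (-4 + t)*22) - 1*294722 = (468*(-121) - (-4 + 226)*22) - 1*294722 = (-56628 - 222*22) - 294722 = (-56628 - 1*4884) - 294722 = (-56628 - 4884) - 294722 = -61512 - 294722 = -356234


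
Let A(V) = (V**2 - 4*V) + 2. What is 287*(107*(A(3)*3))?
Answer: -92127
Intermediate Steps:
A(V) = 2 + V**2 - 4*V
287*(107*(A(3)*3)) = 287*(107*((2 + 3**2 - 4*3)*3)) = 287*(107*((2 + 9 - 12)*3)) = 287*(107*(-1*3)) = 287*(107*(-3)) = 287*(-321) = -92127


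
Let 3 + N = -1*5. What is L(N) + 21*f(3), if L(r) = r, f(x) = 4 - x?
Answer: 13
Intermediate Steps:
N = -8 (N = -3 - 1*5 = -3 - 5 = -8)
L(N) + 21*f(3) = -8 + 21*(4 - 1*3) = -8 + 21*(4 - 3) = -8 + 21*1 = -8 + 21 = 13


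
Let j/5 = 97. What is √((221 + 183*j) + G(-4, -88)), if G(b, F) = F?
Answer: 2*√22222 ≈ 298.14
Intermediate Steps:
j = 485 (j = 5*97 = 485)
√((221 + 183*j) + G(-4, -88)) = √((221 + 183*485) - 88) = √((221 + 88755) - 88) = √(88976 - 88) = √88888 = 2*√22222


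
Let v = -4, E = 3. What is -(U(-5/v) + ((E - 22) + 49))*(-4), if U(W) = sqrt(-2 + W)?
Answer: 120 + 2*I*sqrt(3) ≈ 120.0 + 3.4641*I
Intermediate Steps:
-(U(-5/v) + ((E - 22) + 49))*(-4) = -(sqrt(-2 - 5/(-4)) + ((3 - 22) + 49))*(-4) = -(sqrt(-2 - 5*(-1/4)) + (-19 + 49))*(-4) = -(sqrt(-2 + 5/4) + 30)*(-4) = -(sqrt(-3/4) + 30)*(-4) = -(I*sqrt(3)/2 + 30)*(-4) = -(30 + I*sqrt(3)/2)*(-4) = -(-120 - 2*I*sqrt(3)) = 120 + 2*I*sqrt(3)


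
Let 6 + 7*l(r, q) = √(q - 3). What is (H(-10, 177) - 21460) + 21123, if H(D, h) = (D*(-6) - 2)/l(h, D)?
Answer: -2707/7 - 58*I*√13/7 ≈ -386.71 - 29.875*I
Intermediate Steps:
l(r, q) = -6/7 + √(-3 + q)/7 (l(r, q) = -6/7 + √(q - 3)/7 = -6/7 + √(-3 + q)/7)
H(D, h) = (-2 - 6*D)/(-6/7 + √(-3 + D)/7) (H(D, h) = (D*(-6) - 2)/(-6/7 + √(-3 + D)/7) = (-6*D - 2)/(-6/7 + √(-3 + D)/7) = (-2 - 6*D)/(-6/7 + √(-3 + D)/7))
(H(-10, 177) - 21460) + 21123 = (14*(-1 - 3*(-10))/(-6 + √(-3 - 10)) - 21460) + 21123 = (14*(-1 + 30)/(-6 + √(-13)) - 21460) + 21123 = (14*29/(-6 + I*√13) - 21460) + 21123 = (406/(-6 + I*√13) - 21460) + 21123 = (-21460 + 406/(-6 + I*√13)) + 21123 = -337 + 406/(-6 + I*√13)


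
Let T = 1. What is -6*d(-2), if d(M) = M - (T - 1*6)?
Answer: -18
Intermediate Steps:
d(M) = 5 + M (d(M) = M - (1 - 1*6) = M - (1 - 6) = M - 1*(-5) = M + 5 = 5 + M)
-6*d(-2) = -6*(5 - 2) = -6*3 = -18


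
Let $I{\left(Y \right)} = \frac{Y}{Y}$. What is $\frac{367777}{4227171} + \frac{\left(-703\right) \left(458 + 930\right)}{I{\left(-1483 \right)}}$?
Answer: $- \frac{4124720915867}{4227171} \approx -9.7576 \cdot 10^{5}$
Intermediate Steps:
$I{\left(Y \right)} = 1$
$\frac{367777}{4227171} + \frac{\left(-703\right) \left(458 + 930\right)}{I{\left(-1483 \right)}} = \frac{367777}{4227171} + \frac{\left(-703\right) \left(458 + 930\right)}{1} = 367777 \cdot \frac{1}{4227171} + \left(-703\right) 1388 \cdot 1 = \frac{367777}{4227171} - 975764 = - \frac{4124720915867}{4227171}$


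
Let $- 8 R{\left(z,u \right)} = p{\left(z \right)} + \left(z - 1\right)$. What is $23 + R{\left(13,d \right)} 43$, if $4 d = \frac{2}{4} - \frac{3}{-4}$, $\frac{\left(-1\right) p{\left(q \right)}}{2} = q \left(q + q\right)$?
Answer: $3592$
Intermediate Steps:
$p{\left(q \right)} = - 4 q^{2}$ ($p{\left(q \right)} = - 2 q \left(q + q\right) = - 2 q 2 q = - 2 \cdot 2 q^{2} = - 4 q^{2}$)
$d = \frac{5}{16}$ ($d = \frac{\frac{2}{4} - \frac{3}{-4}}{4} = \frac{2 \cdot \frac{1}{4} - - \frac{3}{4}}{4} = \frac{\frac{1}{2} + \frac{3}{4}}{4} = \frac{1}{4} \cdot \frac{5}{4} = \frac{5}{16} \approx 0.3125$)
$R{\left(z,u \right)} = \frac{1}{8} + \frac{z^{2}}{2} - \frac{z}{8}$ ($R{\left(z,u \right)} = - \frac{- 4 z^{2} + \left(z - 1\right)}{8} = - \frac{- 4 z^{2} + \left(-1 + z\right)}{8} = - \frac{-1 + z - 4 z^{2}}{8} = \frac{1}{8} + \frac{z^{2}}{2} - \frac{z}{8}$)
$23 + R{\left(13,d \right)} 43 = 23 + \left(\frac{1}{8} + \frac{13^{2}}{2} - \frac{13}{8}\right) 43 = 23 + \left(\frac{1}{8} + \frac{1}{2} \cdot 169 - \frac{13}{8}\right) 43 = 23 + \left(\frac{1}{8} + \frac{169}{2} - \frac{13}{8}\right) 43 = 23 + 83 \cdot 43 = 23 + 3569 = 3592$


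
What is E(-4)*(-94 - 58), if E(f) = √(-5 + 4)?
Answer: -152*I ≈ -152.0*I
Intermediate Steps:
E(f) = I (E(f) = √(-1) = I)
E(-4)*(-94 - 58) = I*(-94 - 58) = I*(-152) = -152*I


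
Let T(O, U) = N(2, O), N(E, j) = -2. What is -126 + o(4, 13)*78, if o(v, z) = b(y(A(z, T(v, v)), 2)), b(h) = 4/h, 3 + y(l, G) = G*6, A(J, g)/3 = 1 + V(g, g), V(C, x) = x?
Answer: -274/3 ≈ -91.333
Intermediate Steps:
T(O, U) = -2
A(J, g) = 3 + 3*g (A(J, g) = 3*(1 + g) = 3 + 3*g)
y(l, G) = -3 + 6*G (y(l, G) = -3 + G*6 = -3 + 6*G)
o(v, z) = 4/9 (o(v, z) = 4/(-3 + 6*2) = 4/(-3 + 12) = 4/9)
-126 + o(4, 13)*78 = -126 + (4/9)*78 = -126 + 104/3 = -274/3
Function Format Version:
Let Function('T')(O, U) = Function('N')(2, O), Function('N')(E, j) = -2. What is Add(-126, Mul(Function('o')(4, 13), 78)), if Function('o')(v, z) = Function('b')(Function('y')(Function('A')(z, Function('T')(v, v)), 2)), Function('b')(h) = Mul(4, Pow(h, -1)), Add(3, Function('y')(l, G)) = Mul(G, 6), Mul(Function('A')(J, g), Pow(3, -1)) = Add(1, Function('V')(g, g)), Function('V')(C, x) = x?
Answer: Rational(-274, 3) ≈ -91.333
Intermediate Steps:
Function('T')(O, U) = -2
Function('A')(J, g) = Add(3, Mul(3, g)) (Function('A')(J, g) = Mul(3, Add(1, g)) = Add(3, Mul(3, g)))
Function('y')(l, G) = Add(-3, Mul(6, G)) (Function('y')(l, G) = Add(-3, Mul(G, 6)) = Add(-3, Mul(6, G)))
Function('o')(v, z) = Rational(4, 9) (Function('o')(v, z) = Mul(4, Pow(Add(-3, Mul(6, 2)), -1)) = Mul(4, Pow(Add(-3, 12), -1)) = Mul(4, Pow(9, -1)) = Mul(4, Rational(1, 9)) = Rational(4, 9))
Add(-126, Mul(Function('o')(4, 13), 78)) = Add(-126, Mul(Rational(4, 9), 78)) = Add(-126, Rational(104, 3)) = Rational(-274, 3)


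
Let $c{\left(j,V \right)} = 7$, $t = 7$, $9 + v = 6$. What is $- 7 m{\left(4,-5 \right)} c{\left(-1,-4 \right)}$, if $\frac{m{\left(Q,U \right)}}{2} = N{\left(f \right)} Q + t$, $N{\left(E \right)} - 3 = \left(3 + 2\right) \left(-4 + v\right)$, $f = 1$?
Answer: $11858$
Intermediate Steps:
$v = -3$ ($v = -9 + 6 = -3$)
$N{\left(E \right)} = -32$ ($N{\left(E \right)} = 3 + \left(3 + 2\right) \left(-4 - 3\right) = 3 + 5 \left(-7\right) = 3 - 35 = -32$)
$m{\left(Q,U \right)} = 14 - 64 Q$ ($m{\left(Q,U \right)} = 2 \left(- 32 Q + 7\right) = 2 \left(7 - 32 Q\right) = 14 - 64 Q$)
$- 7 m{\left(4,-5 \right)} c{\left(-1,-4 \right)} = - 7 \left(14 - 256\right) 7 = \left(-7\right) \left(-242\right) 7 = 1694 \cdot 7 = 11858$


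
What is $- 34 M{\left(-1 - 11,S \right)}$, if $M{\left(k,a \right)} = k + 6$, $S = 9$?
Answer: $204$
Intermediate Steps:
$M{\left(k,a \right)} = 6 + k$
$- 34 M{\left(-1 - 11,S \right)} = - 34 \left(6 - 12\right) = \left(-34\right) \left(-6\right) = 204$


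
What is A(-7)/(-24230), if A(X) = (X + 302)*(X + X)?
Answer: 413/2423 ≈ 0.17045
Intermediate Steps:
A(X) = 2*X*(302 + X) (A(X) = (302 + X)*(2*X) = 2*X*(302 + X))
A(-7)/(-24230) = (2*(-7)*(302 - 7))/(-24230) = (2*(-7)*295)*(-1/24230) = -4130*(-1/24230) = 413/2423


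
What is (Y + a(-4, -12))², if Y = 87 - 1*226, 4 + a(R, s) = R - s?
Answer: 18225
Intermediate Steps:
a(R, s) = -4 + R - s (a(R, s) = -4 + (R - s) = -4 + R - s)
Y = -139 (Y = 87 - 226 = -139)
(Y + a(-4, -12))² = (-139 + (-4 - 4 - 1*(-12)))² = (-139 + (-4 - 4 + 12))² = (-139 + 4)² = (-135)² = 18225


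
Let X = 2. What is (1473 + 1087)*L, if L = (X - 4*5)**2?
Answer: 829440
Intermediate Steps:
L = 324 (L = (2 - 4*5)**2 = (2 - 20)**2 = (-18)**2 = 324)
(1473 + 1087)*L = (1473 + 1087)*324 = 2560*324 = 829440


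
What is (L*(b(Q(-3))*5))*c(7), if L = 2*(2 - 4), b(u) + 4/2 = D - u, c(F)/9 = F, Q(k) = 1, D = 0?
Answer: 3780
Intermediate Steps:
c(F) = 9*F
b(u) = -2 - u (b(u) = -2 + (0 - u) = -2 - u)
L = -4 (L = 2*(-2) = -4)
(L*(b(Q(-3))*5))*c(7) = (-4*(-2 - 1*1)*5)*(9*7) = -4*(-2 - 1)*5*63 = -(-12)*5*63 = -4*(-15)*63 = 60*63 = 3780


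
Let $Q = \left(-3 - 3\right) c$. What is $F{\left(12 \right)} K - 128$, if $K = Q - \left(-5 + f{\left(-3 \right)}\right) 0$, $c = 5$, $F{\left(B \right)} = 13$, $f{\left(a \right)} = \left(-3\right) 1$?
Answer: $-518$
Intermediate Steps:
$f{\left(a \right)} = -3$
$Q = -30$ ($Q = \left(-3 - 3\right) 5 = \left(-6\right) 5 = -30$)
$K = -30$ ($K = -30 - \left(-5 - 3\right) 0 = -30 - \left(-8\right) 0 = -30 - 0 = -30 + 0 = -30$)
$F{\left(12 \right)} K - 128 = 13 \left(-30\right) - 128 = -390 - 128 = -518$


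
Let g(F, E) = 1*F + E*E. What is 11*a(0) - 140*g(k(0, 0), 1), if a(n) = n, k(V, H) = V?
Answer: -140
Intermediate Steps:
g(F, E) = F + E²
11*a(0) - 140*g(k(0, 0), 1) = 11*0 - 140*(0 + 1²) = 0 - 140*(0 + 1) = 0 - 140*1 = 0 - 140 = -140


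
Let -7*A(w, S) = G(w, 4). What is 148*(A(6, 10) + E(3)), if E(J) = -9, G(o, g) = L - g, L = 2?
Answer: -9028/7 ≈ -1289.7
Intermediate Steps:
G(o, g) = 2 - g
A(w, S) = 2/7 (A(w, S) = -(2 - 1*4)/7 = -(2 - 4)/7 = -⅐*(-2) = 2/7)
148*(A(6, 10) + E(3)) = 148*(2/7 - 9) = 148*(-61/7) = -9028/7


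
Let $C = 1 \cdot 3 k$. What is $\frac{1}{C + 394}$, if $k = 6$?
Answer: $\frac{1}{412} \approx 0.0024272$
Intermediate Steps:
$C = 18$ ($C = 1 \cdot 3 \cdot 6 = 3 \cdot 6 = 18$)
$\frac{1}{C + 394} = \frac{1}{18 + 394} = \frac{1}{412}$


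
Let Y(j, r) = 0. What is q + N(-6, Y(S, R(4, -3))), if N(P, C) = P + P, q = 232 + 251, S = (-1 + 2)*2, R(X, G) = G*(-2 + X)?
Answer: 471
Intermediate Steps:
S = 2 (S = 1*2 = 2)
q = 483
N(P, C) = 2*P
q + N(-6, Y(S, R(4, -3))) = 483 + 2*(-6) = 483 - 12 = 471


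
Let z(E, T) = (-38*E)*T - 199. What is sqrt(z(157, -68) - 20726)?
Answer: sqrt(384763) ≈ 620.29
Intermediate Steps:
z(E, T) = -199 - 38*E*T (z(E, T) = -38*E*T - 199 = -199 - 38*E*T)
sqrt(z(157, -68) - 20726) = sqrt((-199 - 38*157*(-68)) - 20726) = sqrt((-199 + 405688) - 20726) = sqrt(405489 - 20726) = sqrt(384763)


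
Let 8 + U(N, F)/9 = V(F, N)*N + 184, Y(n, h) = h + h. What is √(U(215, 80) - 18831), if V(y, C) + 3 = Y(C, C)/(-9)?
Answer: I*√115502 ≈ 339.86*I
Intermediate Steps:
Y(n, h) = 2*h
V(y, C) = -3 - 2*C/9 (V(y, C) = -3 + (2*C)/(-9) = -3 + (2*C)*(-⅑) = -3 - 2*C/9)
U(N, F) = 1584 + 9*N*(-3 - 2*N/9) (U(N, F) = -72 + 9*((-3 - 2*N/9)*N + 184) = -72 + 9*(N*(-3 - 2*N/9) + 184) = -72 + 9*(184 + N*(-3 - 2*N/9)) = -72 + (1656 + 9*N*(-3 - 2*N/9)) = 1584 + 9*N*(-3 - 2*N/9))
√(U(215, 80) - 18831) = √((1584 - 1*215*(27 + 2*215)) - 18831) = √((1584 - 1*215*(27 + 430)) - 18831) = √((1584 - 1*215*457) - 18831) = √((1584 - 98255) - 18831) = √(-96671 - 18831) = √(-115502) = I*√115502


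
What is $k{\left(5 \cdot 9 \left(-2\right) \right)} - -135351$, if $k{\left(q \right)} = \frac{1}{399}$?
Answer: $\frac{54005050}{399} \approx 1.3535 \cdot 10^{5}$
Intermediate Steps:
$k{\left(q \right)} = \frac{1}{399}$
$k{\left(5 \cdot 9 \left(-2\right) \right)} - -135351 = \frac{1}{399} - -135351 = \frac{1}{399} + 135351 = \frac{54005050}{399}$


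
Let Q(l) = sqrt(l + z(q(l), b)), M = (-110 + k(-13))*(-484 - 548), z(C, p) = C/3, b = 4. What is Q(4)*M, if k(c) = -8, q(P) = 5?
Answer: 40592*sqrt(51) ≈ 2.8989e+5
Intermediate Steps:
z(C, p) = C/3 (z(C, p) = C*(1/3) = C/3)
M = 121776 (M = (-110 - 8)*(-484 - 548) = -118*(-1032) = 121776)
Q(l) = sqrt(5/3 + l) (Q(l) = sqrt(l + (1/3)*5) = sqrt(l + 5/3) = sqrt(5/3 + l))
Q(4)*M = (sqrt(15 + 9*4)/3)*121776 = (sqrt(15 + 36)/3)*121776 = (sqrt(51)/3)*121776 = 40592*sqrt(51)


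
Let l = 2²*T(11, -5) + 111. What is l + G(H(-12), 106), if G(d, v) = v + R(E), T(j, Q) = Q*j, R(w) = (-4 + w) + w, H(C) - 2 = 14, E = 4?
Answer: 1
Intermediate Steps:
H(C) = 16 (H(C) = 2 + 14 = 16)
R(w) = -4 + 2*w
G(d, v) = 4 + v (G(d, v) = v + (-4 + 2*4) = v + (-4 + 8) = v + 4 = 4 + v)
l = -109 (l = 2²*(-5*11) + 111 = 4*(-55) + 111 = -220 + 111 = -109)
l + G(H(-12), 106) = -109 + (4 + 106) = -109 + 110 = 1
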